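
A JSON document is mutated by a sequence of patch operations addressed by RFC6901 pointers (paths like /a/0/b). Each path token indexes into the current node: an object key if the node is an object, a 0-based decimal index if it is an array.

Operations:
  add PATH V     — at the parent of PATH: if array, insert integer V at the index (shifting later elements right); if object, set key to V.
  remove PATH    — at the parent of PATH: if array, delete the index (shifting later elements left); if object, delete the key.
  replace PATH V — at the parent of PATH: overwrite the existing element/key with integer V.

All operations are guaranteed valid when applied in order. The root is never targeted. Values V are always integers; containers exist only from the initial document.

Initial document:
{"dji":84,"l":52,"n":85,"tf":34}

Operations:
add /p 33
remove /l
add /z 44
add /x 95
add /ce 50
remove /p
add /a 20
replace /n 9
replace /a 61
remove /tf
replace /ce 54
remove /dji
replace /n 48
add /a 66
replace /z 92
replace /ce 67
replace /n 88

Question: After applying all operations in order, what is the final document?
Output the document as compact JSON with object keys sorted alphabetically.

Answer: {"a":66,"ce":67,"n":88,"x":95,"z":92}

Derivation:
After op 1 (add /p 33): {"dji":84,"l":52,"n":85,"p":33,"tf":34}
After op 2 (remove /l): {"dji":84,"n":85,"p":33,"tf":34}
After op 3 (add /z 44): {"dji":84,"n":85,"p":33,"tf":34,"z":44}
After op 4 (add /x 95): {"dji":84,"n":85,"p":33,"tf":34,"x":95,"z":44}
After op 5 (add /ce 50): {"ce":50,"dji":84,"n":85,"p":33,"tf":34,"x":95,"z":44}
After op 6 (remove /p): {"ce":50,"dji":84,"n":85,"tf":34,"x":95,"z":44}
After op 7 (add /a 20): {"a":20,"ce":50,"dji":84,"n":85,"tf":34,"x":95,"z":44}
After op 8 (replace /n 9): {"a":20,"ce":50,"dji":84,"n":9,"tf":34,"x":95,"z":44}
After op 9 (replace /a 61): {"a":61,"ce":50,"dji":84,"n":9,"tf":34,"x":95,"z":44}
After op 10 (remove /tf): {"a":61,"ce":50,"dji":84,"n":9,"x":95,"z":44}
After op 11 (replace /ce 54): {"a":61,"ce":54,"dji":84,"n":9,"x":95,"z":44}
After op 12 (remove /dji): {"a":61,"ce":54,"n":9,"x":95,"z":44}
After op 13 (replace /n 48): {"a":61,"ce":54,"n":48,"x":95,"z":44}
After op 14 (add /a 66): {"a":66,"ce":54,"n":48,"x":95,"z":44}
After op 15 (replace /z 92): {"a":66,"ce":54,"n":48,"x":95,"z":92}
After op 16 (replace /ce 67): {"a":66,"ce":67,"n":48,"x":95,"z":92}
After op 17 (replace /n 88): {"a":66,"ce":67,"n":88,"x":95,"z":92}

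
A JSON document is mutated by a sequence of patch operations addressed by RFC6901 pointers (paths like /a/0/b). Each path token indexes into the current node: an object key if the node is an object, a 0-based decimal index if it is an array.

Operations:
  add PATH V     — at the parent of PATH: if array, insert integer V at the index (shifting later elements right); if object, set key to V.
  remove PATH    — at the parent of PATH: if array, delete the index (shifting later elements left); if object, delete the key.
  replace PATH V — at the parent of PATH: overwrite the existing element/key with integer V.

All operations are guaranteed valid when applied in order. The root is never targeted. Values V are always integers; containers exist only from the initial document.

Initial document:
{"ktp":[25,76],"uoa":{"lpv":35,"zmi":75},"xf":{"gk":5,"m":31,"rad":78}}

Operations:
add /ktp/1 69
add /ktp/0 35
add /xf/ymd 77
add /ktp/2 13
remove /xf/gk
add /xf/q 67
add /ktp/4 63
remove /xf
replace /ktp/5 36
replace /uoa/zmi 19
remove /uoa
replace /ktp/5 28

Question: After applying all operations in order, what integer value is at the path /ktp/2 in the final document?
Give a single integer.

After op 1 (add /ktp/1 69): {"ktp":[25,69,76],"uoa":{"lpv":35,"zmi":75},"xf":{"gk":5,"m":31,"rad":78}}
After op 2 (add /ktp/0 35): {"ktp":[35,25,69,76],"uoa":{"lpv":35,"zmi":75},"xf":{"gk":5,"m":31,"rad":78}}
After op 3 (add /xf/ymd 77): {"ktp":[35,25,69,76],"uoa":{"lpv":35,"zmi":75},"xf":{"gk":5,"m":31,"rad":78,"ymd":77}}
After op 4 (add /ktp/2 13): {"ktp":[35,25,13,69,76],"uoa":{"lpv":35,"zmi":75},"xf":{"gk":5,"m":31,"rad":78,"ymd":77}}
After op 5 (remove /xf/gk): {"ktp":[35,25,13,69,76],"uoa":{"lpv":35,"zmi":75},"xf":{"m":31,"rad":78,"ymd":77}}
After op 6 (add /xf/q 67): {"ktp":[35,25,13,69,76],"uoa":{"lpv":35,"zmi":75},"xf":{"m":31,"q":67,"rad":78,"ymd":77}}
After op 7 (add /ktp/4 63): {"ktp":[35,25,13,69,63,76],"uoa":{"lpv":35,"zmi":75},"xf":{"m":31,"q":67,"rad":78,"ymd":77}}
After op 8 (remove /xf): {"ktp":[35,25,13,69,63,76],"uoa":{"lpv":35,"zmi":75}}
After op 9 (replace /ktp/5 36): {"ktp":[35,25,13,69,63,36],"uoa":{"lpv":35,"zmi":75}}
After op 10 (replace /uoa/zmi 19): {"ktp":[35,25,13,69,63,36],"uoa":{"lpv":35,"zmi":19}}
After op 11 (remove /uoa): {"ktp":[35,25,13,69,63,36]}
After op 12 (replace /ktp/5 28): {"ktp":[35,25,13,69,63,28]}
Value at /ktp/2: 13

Answer: 13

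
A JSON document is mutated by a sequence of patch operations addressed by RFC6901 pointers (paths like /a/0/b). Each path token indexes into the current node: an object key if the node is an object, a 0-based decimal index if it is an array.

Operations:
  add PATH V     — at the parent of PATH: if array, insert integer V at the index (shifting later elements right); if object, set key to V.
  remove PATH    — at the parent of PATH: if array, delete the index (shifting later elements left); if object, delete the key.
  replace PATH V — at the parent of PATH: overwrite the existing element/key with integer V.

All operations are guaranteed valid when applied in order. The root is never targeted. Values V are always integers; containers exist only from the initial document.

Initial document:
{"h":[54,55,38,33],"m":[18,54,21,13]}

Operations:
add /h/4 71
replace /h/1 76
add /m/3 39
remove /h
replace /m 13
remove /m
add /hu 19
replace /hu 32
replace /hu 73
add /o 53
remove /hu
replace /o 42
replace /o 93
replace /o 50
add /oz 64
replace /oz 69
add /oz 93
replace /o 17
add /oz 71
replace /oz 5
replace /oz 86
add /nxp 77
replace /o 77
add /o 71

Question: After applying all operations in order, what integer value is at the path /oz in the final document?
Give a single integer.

After op 1 (add /h/4 71): {"h":[54,55,38,33,71],"m":[18,54,21,13]}
After op 2 (replace /h/1 76): {"h":[54,76,38,33,71],"m":[18,54,21,13]}
After op 3 (add /m/3 39): {"h":[54,76,38,33,71],"m":[18,54,21,39,13]}
After op 4 (remove /h): {"m":[18,54,21,39,13]}
After op 5 (replace /m 13): {"m":13}
After op 6 (remove /m): {}
After op 7 (add /hu 19): {"hu":19}
After op 8 (replace /hu 32): {"hu":32}
After op 9 (replace /hu 73): {"hu":73}
After op 10 (add /o 53): {"hu":73,"o":53}
After op 11 (remove /hu): {"o":53}
After op 12 (replace /o 42): {"o":42}
After op 13 (replace /o 93): {"o":93}
After op 14 (replace /o 50): {"o":50}
After op 15 (add /oz 64): {"o":50,"oz":64}
After op 16 (replace /oz 69): {"o":50,"oz":69}
After op 17 (add /oz 93): {"o":50,"oz":93}
After op 18 (replace /o 17): {"o":17,"oz":93}
After op 19 (add /oz 71): {"o":17,"oz":71}
After op 20 (replace /oz 5): {"o":17,"oz":5}
After op 21 (replace /oz 86): {"o":17,"oz":86}
After op 22 (add /nxp 77): {"nxp":77,"o":17,"oz":86}
After op 23 (replace /o 77): {"nxp":77,"o":77,"oz":86}
After op 24 (add /o 71): {"nxp":77,"o":71,"oz":86}
Value at /oz: 86

Answer: 86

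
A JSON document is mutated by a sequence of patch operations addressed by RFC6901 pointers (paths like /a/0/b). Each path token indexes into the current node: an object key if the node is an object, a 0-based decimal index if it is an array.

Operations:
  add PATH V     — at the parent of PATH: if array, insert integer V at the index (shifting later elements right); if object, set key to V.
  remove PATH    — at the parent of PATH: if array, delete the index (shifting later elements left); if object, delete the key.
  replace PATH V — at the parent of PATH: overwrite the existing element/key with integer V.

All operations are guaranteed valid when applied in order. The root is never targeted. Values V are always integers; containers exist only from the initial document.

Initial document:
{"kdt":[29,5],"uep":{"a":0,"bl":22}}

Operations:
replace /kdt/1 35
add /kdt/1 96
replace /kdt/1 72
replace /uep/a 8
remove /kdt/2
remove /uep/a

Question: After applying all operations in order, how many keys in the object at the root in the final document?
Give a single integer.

Answer: 2

Derivation:
After op 1 (replace /kdt/1 35): {"kdt":[29,35],"uep":{"a":0,"bl":22}}
After op 2 (add /kdt/1 96): {"kdt":[29,96,35],"uep":{"a":0,"bl":22}}
After op 3 (replace /kdt/1 72): {"kdt":[29,72,35],"uep":{"a":0,"bl":22}}
After op 4 (replace /uep/a 8): {"kdt":[29,72,35],"uep":{"a":8,"bl":22}}
After op 5 (remove /kdt/2): {"kdt":[29,72],"uep":{"a":8,"bl":22}}
After op 6 (remove /uep/a): {"kdt":[29,72],"uep":{"bl":22}}
Size at the root: 2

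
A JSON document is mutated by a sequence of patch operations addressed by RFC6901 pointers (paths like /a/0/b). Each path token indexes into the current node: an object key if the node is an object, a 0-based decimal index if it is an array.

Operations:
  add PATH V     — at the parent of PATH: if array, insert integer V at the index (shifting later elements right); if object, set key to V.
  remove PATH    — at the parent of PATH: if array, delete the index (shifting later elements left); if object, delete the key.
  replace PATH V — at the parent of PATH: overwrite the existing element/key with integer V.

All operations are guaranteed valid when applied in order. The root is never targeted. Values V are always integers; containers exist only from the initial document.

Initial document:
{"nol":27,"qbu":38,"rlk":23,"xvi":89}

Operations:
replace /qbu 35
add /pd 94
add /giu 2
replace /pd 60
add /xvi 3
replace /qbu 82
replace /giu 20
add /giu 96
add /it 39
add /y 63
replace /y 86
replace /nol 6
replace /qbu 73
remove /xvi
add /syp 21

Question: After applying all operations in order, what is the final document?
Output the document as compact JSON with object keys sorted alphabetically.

After op 1 (replace /qbu 35): {"nol":27,"qbu":35,"rlk":23,"xvi":89}
After op 2 (add /pd 94): {"nol":27,"pd":94,"qbu":35,"rlk":23,"xvi":89}
After op 3 (add /giu 2): {"giu":2,"nol":27,"pd":94,"qbu":35,"rlk":23,"xvi":89}
After op 4 (replace /pd 60): {"giu":2,"nol":27,"pd":60,"qbu":35,"rlk":23,"xvi":89}
After op 5 (add /xvi 3): {"giu":2,"nol":27,"pd":60,"qbu":35,"rlk":23,"xvi":3}
After op 6 (replace /qbu 82): {"giu":2,"nol":27,"pd":60,"qbu":82,"rlk":23,"xvi":3}
After op 7 (replace /giu 20): {"giu":20,"nol":27,"pd":60,"qbu":82,"rlk":23,"xvi":3}
After op 8 (add /giu 96): {"giu":96,"nol":27,"pd":60,"qbu":82,"rlk":23,"xvi":3}
After op 9 (add /it 39): {"giu":96,"it":39,"nol":27,"pd":60,"qbu":82,"rlk":23,"xvi":3}
After op 10 (add /y 63): {"giu":96,"it":39,"nol":27,"pd":60,"qbu":82,"rlk":23,"xvi":3,"y":63}
After op 11 (replace /y 86): {"giu":96,"it":39,"nol":27,"pd":60,"qbu":82,"rlk":23,"xvi":3,"y":86}
After op 12 (replace /nol 6): {"giu":96,"it":39,"nol":6,"pd":60,"qbu":82,"rlk":23,"xvi":3,"y":86}
After op 13 (replace /qbu 73): {"giu":96,"it":39,"nol":6,"pd":60,"qbu":73,"rlk":23,"xvi":3,"y":86}
After op 14 (remove /xvi): {"giu":96,"it":39,"nol":6,"pd":60,"qbu":73,"rlk":23,"y":86}
After op 15 (add /syp 21): {"giu":96,"it":39,"nol":6,"pd":60,"qbu":73,"rlk":23,"syp":21,"y":86}

Answer: {"giu":96,"it":39,"nol":6,"pd":60,"qbu":73,"rlk":23,"syp":21,"y":86}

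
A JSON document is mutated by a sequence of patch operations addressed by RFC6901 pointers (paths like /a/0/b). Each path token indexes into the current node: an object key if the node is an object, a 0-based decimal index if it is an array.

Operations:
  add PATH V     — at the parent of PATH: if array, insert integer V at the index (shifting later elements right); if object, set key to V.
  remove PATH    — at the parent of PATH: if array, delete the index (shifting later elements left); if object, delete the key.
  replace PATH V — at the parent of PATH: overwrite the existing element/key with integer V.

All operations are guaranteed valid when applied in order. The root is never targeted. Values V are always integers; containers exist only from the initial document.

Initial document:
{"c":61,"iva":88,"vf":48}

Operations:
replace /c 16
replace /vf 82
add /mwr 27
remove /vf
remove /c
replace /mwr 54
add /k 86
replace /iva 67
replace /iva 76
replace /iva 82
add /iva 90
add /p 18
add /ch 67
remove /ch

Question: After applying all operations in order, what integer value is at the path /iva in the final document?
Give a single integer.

After op 1 (replace /c 16): {"c":16,"iva":88,"vf":48}
After op 2 (replace /vf 82): {"c":16,"iva":88,"vf":82}
After op 3 (add /mwr 27): {"c":16,"iva":88,"mwr":27,"vf":82}
After op 4 (remove /vf): {"c":16,"iva":88,"mwr":27}
After op 5 (remove /c): {"iva":88,"mwr":27}
After op 6 (replace /mwr 54): {"iva":88,"mwr":54}
After op 7 (add /k 86): {"iva":88,"k":86,"mwr":54}
After op 8 (replace /iva 67): {"iva":67,"k":86,"mwr":54}
After op 9 (replace /iva 76): {"iva":76,"k":86,"mwr":54}
After op 10 (replace /iva 82): {"iva":82,"k":86,"mwr":54}
After op 11 (add /iva 90): {"iva":90,"k":86,"mwr":54}
After op 12 (add /p 18): {"iva":90,"k":86,"mwr":54,"p":18}
After op 13 (add /ch 67): {"ch":67,"iva":90,"k":86,"mwr":54,"p":18}
After op 14 (remove /ch): {"iva":90,"k":86,"mwr":54,"p":18}
Value at /iva: 90

Answer: 90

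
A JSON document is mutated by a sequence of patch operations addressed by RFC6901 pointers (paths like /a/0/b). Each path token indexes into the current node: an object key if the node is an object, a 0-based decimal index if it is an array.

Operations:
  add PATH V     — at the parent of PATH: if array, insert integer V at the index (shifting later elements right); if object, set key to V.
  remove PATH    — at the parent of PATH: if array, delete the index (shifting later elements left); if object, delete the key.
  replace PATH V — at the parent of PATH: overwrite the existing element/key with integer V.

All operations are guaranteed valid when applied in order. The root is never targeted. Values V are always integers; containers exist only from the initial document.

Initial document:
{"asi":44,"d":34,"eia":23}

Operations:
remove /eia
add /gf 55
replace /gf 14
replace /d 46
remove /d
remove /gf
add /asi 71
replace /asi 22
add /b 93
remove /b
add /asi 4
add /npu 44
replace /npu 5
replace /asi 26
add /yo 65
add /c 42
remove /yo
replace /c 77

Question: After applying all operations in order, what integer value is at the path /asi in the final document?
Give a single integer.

Answer: 26

Derivation:
After op 1 (remove /eia): {"asi":44,"d":34}
After op 2 (add /gf 55): {"asi":44,"d":34,"gf":55}
After op 3 (replace /gf 14): {"asi":44,"d":34,"gf":14}
After op 4 (replace /d 46): {"asi":44,"d":46,"gf":14}
After op 5 (remove /d): {"asi":44,"gf":14}
After op 6 (remove /gf): {"asi":44}
After op 7 (add /asi 71): {"asi":71}
After op 8 (replace /asi 22): {"asi":22}
After op 9 (add /b 93): {"asi":22,"b":93}
After op 10 (remove /b): {"asi":22}
After op 11 (add /asi 4): {"asi":4}
After op 12 (add /npu 44): {"asi":4,"npu":44}
After op 13 (replace /npu 5): {"asi":4,"npu":5}
After op 14 (replace /asi 26): {"asi":26,"npu":5}
After op 15 (add /yo 65): {"asi":26,"npu":5,"yo":65}
After op 16 (add /c 42): {"asi":26,"c":42,"npu":5,"yo":65}
After op 17 (remove /yo): {"asi":26,"c":42,"npu":5}
After op 18 (replace /c 77): {"asi":26,"c":77,"npu":5}
Value at /asi: 26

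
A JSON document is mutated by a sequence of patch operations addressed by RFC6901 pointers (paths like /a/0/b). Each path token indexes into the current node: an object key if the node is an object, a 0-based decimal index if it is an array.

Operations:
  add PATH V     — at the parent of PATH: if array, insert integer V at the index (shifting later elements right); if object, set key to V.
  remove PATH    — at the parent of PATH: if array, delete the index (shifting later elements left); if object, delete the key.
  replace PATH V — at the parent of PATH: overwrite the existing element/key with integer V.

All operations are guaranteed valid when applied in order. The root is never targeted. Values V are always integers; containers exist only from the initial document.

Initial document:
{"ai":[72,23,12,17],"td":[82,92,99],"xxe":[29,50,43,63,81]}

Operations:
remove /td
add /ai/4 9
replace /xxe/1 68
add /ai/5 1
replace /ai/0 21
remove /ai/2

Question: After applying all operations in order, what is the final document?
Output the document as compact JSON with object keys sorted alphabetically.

After op 1 (remove /td): {"ai":[72,23,12,17],"xxe":[29,50,43,63,81]}
After op 2 (add /ai/4 9): {"ai":[72,23,12,17,9],"xxe":[29,50,43,63,81]}
After op 3 (replace /xxe/1 68): {"ai":[72,23,12,17,9],"xxe":[29,68,43,63,81]}
After op 4 (add /ai/5 1): {"ai":[72,23,12,17,9,1],"xxe":[29,68,43,63,81]}
After op 5 (replace /ai/0 21): {"ai":[21,23,12,17,9,1],"xxe":[29,68,43,63,81]}
After op 6 (remove /ai/2): {"ai":[21,23,17,9,1],"xxe":[29,68,43,63,81]}

Answer: {"ai":[21,23,17,9,1],"xxe":[29,68,43,63,81]}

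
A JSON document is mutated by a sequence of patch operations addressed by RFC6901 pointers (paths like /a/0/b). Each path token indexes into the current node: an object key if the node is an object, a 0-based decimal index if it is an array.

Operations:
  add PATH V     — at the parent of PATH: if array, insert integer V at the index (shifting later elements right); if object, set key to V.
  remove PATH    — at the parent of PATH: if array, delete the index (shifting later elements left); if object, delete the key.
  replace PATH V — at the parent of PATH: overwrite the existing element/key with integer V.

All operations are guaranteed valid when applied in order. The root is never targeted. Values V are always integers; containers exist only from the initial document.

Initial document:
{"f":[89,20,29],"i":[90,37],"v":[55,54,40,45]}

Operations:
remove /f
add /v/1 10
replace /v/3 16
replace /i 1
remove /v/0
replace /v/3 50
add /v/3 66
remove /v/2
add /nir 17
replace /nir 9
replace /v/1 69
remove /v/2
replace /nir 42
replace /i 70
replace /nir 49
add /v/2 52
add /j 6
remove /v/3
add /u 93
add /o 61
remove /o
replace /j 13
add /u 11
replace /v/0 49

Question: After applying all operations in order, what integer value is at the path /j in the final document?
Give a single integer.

Answer: 13

Derivation:
After op 1 (remove /f): {"i":[90,37],"v":[55,54,40,45]}
After op 2 (add /v/1 10): {"i":[90,37],"v":[55,10,54,40,45]}
After op 3 (replace /v/3 16): {"i":[90,37],"v":[55,10,54,16,45]}
After op 4 (replace /i 1): {"i":1,"v":[55,10,54,16,45]}
After op 5 (remove /v/0): {"i":1,"v":[10,54,16,45]}
After op 6 (replace /v/3 50): {"i":1,"v":[10,54,16,50]}
After op 7 (add /v/3 66): {"i":1,"v":[10,54,16,66,50]}
After op 8 (remove /v/2): {"i":1,"v":[10,54,66,50]}
After op 9 (add /nir 17): {"i":1,"nir":17,"v":[10,54,66,50]}
After op 10 (replace /nir 9): {"i":1,"nir":9,"v":[10,54,66,50]}
After op 11 (replace /v/1 69): {"i":1,"nir":9,"v":[10,69,66,50]}
After op 12 (remove /v/2): {"i":1,"nir":9,"v":[10,69,50]}
After op 13 (replace /nir 42): {"i":1,"nir":42,"v":[10,69,50]}
After op 14 (replace /i 70): {"i":70,"nir":42,"v":[10,69,50]}
After op 15 (replace /nir 49): {"i":70,"nir":49,"v":[10,69,50]}
After op 16 (add /v/2 52): {"i":70,"nir":49,"v":[10,69,52,50]}
After op 17 (add /j 6): {"i":70,"j":6,"nir":49,"v":[10,69,52,50]}
After op 18 (remove /v/3): {"i":70,"j":6,"nir":49,"v":[10,69,52]}
After op 19 (add /u 93): {"i":70,"j":6,"nir":49,"u":93,"v":[10,69,52]}
After op 20 (add /o 61): {"i":70,"j":6,"nir":49,"o":61,"u":93,"v":[10,69,52]}
After op 21 (remove /o): {"i":70,"j":6,"nir":49,"u":93,"v":[10,69,52]}
After op 22 (replace /j 13): {"i":70,"j":13,"nir":49,"u":93,"v":[10,69,52]}
After op 23 (add /u 11): {"i":70,"j":13,"nir":49,"u":11,"v":[10,69,52]}
After op 24 (replace /v/0 49): {"i":70,"j":13,"nir":49,"u":11,"v":[49,69,52]}
Value at /j: 13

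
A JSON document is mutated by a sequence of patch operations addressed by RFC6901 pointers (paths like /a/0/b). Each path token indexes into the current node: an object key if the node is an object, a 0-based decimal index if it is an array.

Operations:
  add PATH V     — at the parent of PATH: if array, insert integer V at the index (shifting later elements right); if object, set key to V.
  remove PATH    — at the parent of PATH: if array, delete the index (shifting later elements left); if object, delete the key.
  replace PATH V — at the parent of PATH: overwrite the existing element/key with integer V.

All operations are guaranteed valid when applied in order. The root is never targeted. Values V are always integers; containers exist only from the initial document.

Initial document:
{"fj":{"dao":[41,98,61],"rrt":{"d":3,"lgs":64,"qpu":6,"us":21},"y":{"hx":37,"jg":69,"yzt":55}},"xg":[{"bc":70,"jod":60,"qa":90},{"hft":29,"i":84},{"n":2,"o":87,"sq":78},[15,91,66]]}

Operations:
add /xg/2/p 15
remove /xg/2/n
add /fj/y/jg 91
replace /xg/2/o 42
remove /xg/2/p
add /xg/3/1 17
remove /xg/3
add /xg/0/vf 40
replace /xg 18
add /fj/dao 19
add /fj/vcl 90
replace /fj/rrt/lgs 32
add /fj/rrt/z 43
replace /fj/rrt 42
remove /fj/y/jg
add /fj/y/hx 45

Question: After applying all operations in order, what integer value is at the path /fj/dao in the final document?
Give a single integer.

After op 1 (add /xg/2/p 15): {"fj":{"dao":[41,98,61],"rrt":{"d":3,"lgs":64,"qpu":6,"us":21},"y":{"hx":37,"jg":69,"yzt":55}},"xg":[{"bc":70,"jod":60,"qa":90},{"hft":29,"i":84},{"n":2,"o":87,"p":15,"sq":78},[15,91,66]]}
After op 2 (remove /xg/2/n): {"fj":{"dao":[41,98,61],"rrt":{"d":3,"lgs":64,"qpu":6,"us":21},"y":{"hx":37,"jg":69,"yzt":55}},"xg":[{"bc":70,"jod":60,"qa":90},{"hft":29,"i":84},{"o":87,"p":15,"sq":78},[15,91,66]]}
After op 3 (add /fj/y/jg 91): {"fj":{"dao":[41,98,61],"rrt":{"d":3,"lgs":64,"qpu":6,"us":21},"y":{"hx":37,"jg":91,"yzt":55}},"xg":[{"bc":70,"jod":60,"qa":90},{"hft":29,"i":84},{"o":87,"p":15,"sq":78},[15,91,66]]}
After op 4 (replace /xg/2/o 42): {"fj":{"dao":[41,98,61],"rrt":{"d":3,"lgs":64,"qpu":6,"us":21},"y":{"hx":37,"jg":91,"yzt":55}},"xg":[{"bc":70,"jod":60,"qa":90},{"hft":29,"i":84},{"o":42,"p":15,"sq":78},[15,91,66]]}
After op 5 (remove /xg/2/p): {"fj":{"dao":[41,98,61],"rrt":{"d":3,"lgs":64,"qpu":6,"us":21},"y":{"hx":37,"jg":91,"yzt":55}},"xg":[{"bc":70,"jod":60,"qa":90},{"hft":29,"i":84},{"o":42,"sq":78},[15,91,66]]}
After op 6 (add /xg/3/1 17): {"fj":{"dao":[41,98,61],"rrt":{"d":3,"lgs":64,"qpu":6,"us":21},"y":{"hx":37,"jg":91,"yzt":55}},"xg":[{"bc":70,"jod":60,"qa":90},{"hft":29,"i":84},{"o":42,"sq":78},[15,17,91,66]]}
After op 7 (remove /xg/3): {"fj":{"dao":[41,98,61],"rrt":{"d":3,"lgs":64,"qpu":6,"us":21},"y":{"hx":37,"jg":91,"yzt":55}},"xg":[{"bc":70,"jod":60,"qa":90},{"hft":29,"i":84},{"o":42,"sq":78}]}
After op 8 (add /xg/0/vf 40): {"fj":{"dao":[41,98,61],"rrt":{"d":3,"lgs":64,"qpu":6,"us":21},"y":{"hx":37,"jg":91,"yzt":55}},"xg":[{"bc":70,"jod":60,"qa":90,"vf":40},{"hft":29,"i":84},{"o":42,"sq":78}]}
After op 9 (replace /xg 18): {"fj":{"dao":[41,98,61],"rrt":{"d":3,"lgs":64,"qpu":6,"us":21},"y":{"hx":37,"jg":91,"yzt":55}},"xg":18}
After op 10 (add /fj/dao 19): {"fj":{"dao":19,"rrt":{"d":3,"lgs":64,"qpu":6,"us":21},"y":{"hx":37,"jg":91,"yzt":55}},"xg":18}
After op 11 (add /fj/vcl 90): {"fj":{"dao":19,"rrt":{"d":3,"lgs":64,"qpu":6,"us":21},"vcl":90,"y":{"hx":37,"jg":91,"yzt":55}},"xg":18}
After op 12 (replace /fj/rrt/lgs 32): {"fj":{"dao":19,"rrt":{"d":3,"lgs":32,"qpu":6,"us":21},"vcl":90,"y":{"hx":37,"jg":91,"yzt":55}},"xg":18}
After op 13 (add /fj/rrt/z 43): {"fj":{"dao":19,"rrt":{"d":3,"lgs":32,"qpu":6,"us":21,"z":43},"vcl":90,"y":{"hx":37,"jg":91,"yzt":55}},"xg":18}
After op 14 (replace /fj/rrt 42): {"fj":{"dao":19,"rrt":42,"vcl":90,"y":{"hx":37,"jg":91,"yzt":55}},"xg":18}
After op 15 (remove /fj/y/jg): {"fj":{"dao":19,"rrt":42,"vcl":90,"y":{"hx":37,"yzt":55}},"xg":18}
After op 16 (add /fj/y/hx 45): {"fj":{"dao":19,"rrt":42,"vcl":90,"y":{"hx":45,"yzt":55}},"xg":18}
Value at /fj/dao: 19

Answer: 19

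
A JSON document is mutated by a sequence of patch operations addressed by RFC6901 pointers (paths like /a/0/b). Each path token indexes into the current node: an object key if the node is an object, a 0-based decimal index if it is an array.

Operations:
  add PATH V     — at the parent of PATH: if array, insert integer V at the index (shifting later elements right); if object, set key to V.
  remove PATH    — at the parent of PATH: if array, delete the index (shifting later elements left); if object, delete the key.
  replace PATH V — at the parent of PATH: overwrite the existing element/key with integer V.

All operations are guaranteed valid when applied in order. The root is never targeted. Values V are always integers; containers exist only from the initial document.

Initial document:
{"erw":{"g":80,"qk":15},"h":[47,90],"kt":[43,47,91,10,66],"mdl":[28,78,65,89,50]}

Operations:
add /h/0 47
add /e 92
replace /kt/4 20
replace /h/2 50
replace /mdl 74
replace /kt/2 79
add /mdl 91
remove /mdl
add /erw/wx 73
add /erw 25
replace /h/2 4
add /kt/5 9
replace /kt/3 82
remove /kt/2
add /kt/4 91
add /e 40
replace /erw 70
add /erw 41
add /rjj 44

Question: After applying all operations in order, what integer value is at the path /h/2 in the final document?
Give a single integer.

After op 1 (add /h/0 47): {"erw":{"g":80,"qk":15},"h":[47,47,90],"kt":[43,47,91,10,66],"mdl":[28,78,65,89,50]}
After op 2 (add /e 92): {"e":92,"erw":{"g":80,"qk":15},"h":[47,47,90],"kt":[43,47,91,10,66],"mdl":[28,78,65,89,50]}
After op 3 (replace /kt/4 20): {"e":92,"erw":{"g":80,"qk":15},"h":[47,47,90],"kt":[43,47,91,10,20],"mdl":[28,78,65,89,50]}
After op 4 (replace /h/2 50): {"e":92,"erw":{"g":80,"qk":15},"h":[47,47,50],"kt":[43,47,91,10,20],"mdl":[28,78,65,89,50]}
After op 5 (replace /mdl 74): {"e":92,"erw":{"g":80,"qk":15},"h":[47,47,50],"kt":[43,47,91,10,20],"mdl":74}
After op 6 (replace /kt/2 79): {"e":92,"erw":{"g":80,"qk":15},"h":[47,47,50],"kt":[43,47,79,10,20],"mdl":74}
After op 7 (add /mdl 91): {"e":92,"erw":{"g":80,"qk":15},"h":[47,47,50],"kt":[43,47,79,10,20],"mdl":91}
After op 8 (remove /mdl): {"e":92,"erw":{"g":80,"qk":15},"h":[47,47,50],"kt":[43,47,79,10,20]}
After op 9 (add /erw/wx 73): {"e":92,"erw":{"g":80,"qk":15,"wx":73},"h":[47,47,50],"kt":[43,47,79,10,20]}
After op 10 (add /erw 25): {"e":92,"erw":25,"h":[47,47,50],"kt":[43,47,79,10,20]}
After op 11 (replace /h/2 4): {"e":92,"erw":25,"h":[47,47,4],"kt":[43,47,79,10,20]}
After op 12 (add /kt/5 9): {"e":92,"erw":25,"h":[47,47,4],"kt":[43,47,79,10,20,9]}
After op 13 (replace /kt/3 82): {"e":92,"erw":25,"h":[47,47,4],"kt":[43,47,79,82,20,9]}
After op 14 (remove /kt/2): {"e":92,"erw":25,"h":[47,47,4],"kt":[43,47,82,20,9]}
After op 15 (add /kt/4 91): {"e":92,"erw":25,"h":[47,47,4],"kt":[43,47,82,20,91,9]}
After op 16 (add /e 40): {"e":40,"erw":25,"h":[47,47,4],"kt":[43,47,82,20,91,9]}
After op 17 (replace /erw 70): {"e":40,"erw":70,"h":[47,47,4],"kt":[43,47,82,20,91,9]}
After op 18 (add /erw 41): {"e":40,"erw":41,"h":[47,47,4],"kt":[43,47,82,20,91,9]}
After op 19 (add /rjj 44): {"e":40,"erw":41,"h":[47,47,4],"kt":[43,47,82,20,91,9],"rjj":44}
Value at /h/2: 4

Answer: 4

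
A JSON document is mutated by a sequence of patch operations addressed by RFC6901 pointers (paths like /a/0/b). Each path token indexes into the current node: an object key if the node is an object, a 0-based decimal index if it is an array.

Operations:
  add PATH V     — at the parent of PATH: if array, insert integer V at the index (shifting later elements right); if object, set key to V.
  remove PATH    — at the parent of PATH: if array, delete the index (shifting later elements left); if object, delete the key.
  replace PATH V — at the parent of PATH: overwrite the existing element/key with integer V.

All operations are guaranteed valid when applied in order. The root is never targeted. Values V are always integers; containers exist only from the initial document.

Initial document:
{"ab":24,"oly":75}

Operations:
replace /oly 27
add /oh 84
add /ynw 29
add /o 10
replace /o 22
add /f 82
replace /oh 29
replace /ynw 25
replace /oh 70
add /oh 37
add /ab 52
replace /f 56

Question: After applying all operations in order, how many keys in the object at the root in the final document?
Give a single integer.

Answer: 6

Derivation:
After op 1 (replace /oly 27): {"ab":24,"oly":27}
After op 2 (add /oh 84): {"ab":24,"oh":84,"oly":27}
After op 3 (add /ynw 29): {"ab":24,"oh":84,"oly":27,"ynw":29}
After op 4 (add /o 10): {"ab":24,"o":10,"oh":84,"oly":27,"ynw":29}
After op 5 (replace /o 22): {"ab":24,"o":22,"oh":84,"oly":27,"ynw":29}
After op 6 (add /f 82): {"ab":24,"f":82,"o":22,"oh":84,"oly":27,"ynw":29}
After op 7 (replace /oh 29): {"ab":24,"f":82,"o":22,"oh":29,"oly":27,"ynw":29}
After op 8 (replace /ynw 25): {"ab":24,"f":82,"o":22,"oh":29,"oly":27,"ynw":25}
After op 9 (replace /oh 70): {"ab":24,"f":82,"o":22,"oh":70,"oly":27,"ynw":25}
After op 10 (add /oh 37): {"ab":24,"f":82,"o":22,"oh":37,"oly":27,"ynw":25}
After op 11 (add /ab 52): {"ab":52,"f":82,"o":22,"oh":37,"oly":27,"ynw":25}
After op 12 (replace /f 56): {"ab":52,"f":56,"o":22,"oh":37,"oly":27,"ynw":25}
Size at the root: 6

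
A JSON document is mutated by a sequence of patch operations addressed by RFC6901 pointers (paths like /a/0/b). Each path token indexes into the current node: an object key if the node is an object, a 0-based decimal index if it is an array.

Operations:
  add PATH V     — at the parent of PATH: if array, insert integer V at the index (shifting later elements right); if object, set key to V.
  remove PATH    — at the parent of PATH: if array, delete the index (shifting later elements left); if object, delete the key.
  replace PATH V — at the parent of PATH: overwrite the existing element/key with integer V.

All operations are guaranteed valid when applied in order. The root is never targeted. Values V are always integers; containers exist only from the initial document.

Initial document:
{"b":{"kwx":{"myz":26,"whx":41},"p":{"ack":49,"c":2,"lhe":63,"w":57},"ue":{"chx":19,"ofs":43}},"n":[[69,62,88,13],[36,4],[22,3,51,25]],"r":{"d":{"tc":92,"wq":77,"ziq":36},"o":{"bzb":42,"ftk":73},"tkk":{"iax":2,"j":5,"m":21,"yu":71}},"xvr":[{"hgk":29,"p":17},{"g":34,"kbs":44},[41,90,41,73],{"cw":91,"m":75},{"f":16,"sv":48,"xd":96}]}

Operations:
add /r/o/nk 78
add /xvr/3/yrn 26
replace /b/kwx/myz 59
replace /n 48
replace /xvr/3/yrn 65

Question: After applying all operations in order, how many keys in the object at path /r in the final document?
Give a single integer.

Answer: 3

Derivation:
After op 1 (add /r/o/nk 78): {"b":{"kwx":{"myz":26,"whx":41},"p":{"ack":49,"c":2,"lhe":63,"w":57},"ue":{"chx":19,"ofs":43}},"n":[[69,62,88,13],[36,4],[22,3,51,25]],"r":{"d":{"tc":92,"wq":77,"ziq":36},"o":{"bzb":42,"ftk":73,"nk":78},"tkk":{"iax":2,"j":5,"m":21,"yu":71}},"xvr":[{"hgk":29,"p":17},{"g":34,"kbs":44},[41,90,41,73],{"cw":91,"m":75},{"f":16,"sv":48,"xd":96}]}
After op 2 (add /xvr/3/yrn 26): {"b":{"kwx":{"myz":26,"whx":41},"p":{"ack":49,"c":2,"lhe":63,"w":57},"ue":{"chx":19,"ofs":43}},"n":[[69,62,88,13],[36,4],[22,3,51,25]],"r":{"d":{"tc":92,"wq":77,"ziq":36},"o":{"bzb":42,"ftk":73,"nk":78},"tkk":{"iax":2,"j":5,"m":21,"yu":71}},"xvr":[{"hgk":29,"p":17},{"g":34,"kbs":44},[41,90,41,73],{"cw":91,"m":75,"yrn":26},{"f":16,"sv":48,"xd":96}]}
After op 3 (replace /b/kwx/myz 59): {"b":{"kwx":{"myz":59,"whx":41},"p":{"ack":49,"c":2,"lhe":63,"w":57},"ue":{"chx":19,"ofs":43}},"n":[[69,62,88,13],[36,4],[22,3,51,25]],"r":{"d":{"tc":92,"wq":77,"ziq":36},"o":{"bzb":42,"ftk":73,"nk":78},"tkk":{"iax":2,"j":5,"m":21,"yu":71}},"xvr":[{"hgk":29,"p":17},{"g":34,"kbs":44},[41,90,41,73],{"cw":91,"m":75,"yrn":26},{"f":16,"sv":48,"xd":96}]}
After op 4 (replace /n 48): {"b":{"kwx":{"myz":59,"whx":41},"p":{"ack":49,"c":2,"lhe":63,"w":57},"ue":{"chx":19,"ofs":43}},"n":48,"r":{"d":{"tc":92,"wq":77,"ziq":36},"o":{"bzb":42,"ftk":73,"nk":78},"tkk":{"iax":2,"j":5,"m":21,"yu":71}},"xvr":[{"hgk":29,"p":17},{"g":34,"kbs":44},[41,90,41,73],{"cw":91,"m":75,"yrn":26},{"f":16,"sv":48,"xd":96}]}
After op 5 (replace /xvr/3/yrn 65): {"b":{"kwx":{"myz":59,"whx":41},"p":{"ack":49,"c":2,"lhe":63,"w":57},"ue":{"chx":19,"ofs":43}},"n":48,"r":{"d":{"tc":92,"wq":77,"ziq":36},"o":{"bzb":42,"ftk":73,"nk":78},"tkk":{"iax":2,"j":5,"m":21,"yu":71}},"xvr":[{"hgk":29,"p":17},{"g":34,"kbs":44},[41,90,41,73],{"cw":91,"m":75,"yrn":65},{"f":16,"sv":48,"xd":96}]}
Size at path /r: 3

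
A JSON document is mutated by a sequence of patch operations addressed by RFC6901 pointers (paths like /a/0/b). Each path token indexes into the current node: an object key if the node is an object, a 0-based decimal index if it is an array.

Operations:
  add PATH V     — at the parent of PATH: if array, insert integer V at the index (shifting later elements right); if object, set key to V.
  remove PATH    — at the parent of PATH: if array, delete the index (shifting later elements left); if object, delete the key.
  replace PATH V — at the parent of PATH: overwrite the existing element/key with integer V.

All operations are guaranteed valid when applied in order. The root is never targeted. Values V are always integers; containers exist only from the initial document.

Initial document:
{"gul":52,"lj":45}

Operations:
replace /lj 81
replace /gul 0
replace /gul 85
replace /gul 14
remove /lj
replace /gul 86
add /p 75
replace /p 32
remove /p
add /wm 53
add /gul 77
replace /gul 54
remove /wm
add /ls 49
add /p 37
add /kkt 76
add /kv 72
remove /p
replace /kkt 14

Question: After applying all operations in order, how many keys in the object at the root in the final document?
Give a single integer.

Answer: 4

Derivation:
After op 1 (replace /lj 81): {"gul":52,"lj":81}
After op 2 (replace /gul 0): {"gul":0,"lj":81}
After op 3 (replace /gul 85): {"gul":85,"lj":81}
After op 4 (replace /gul 14): {"gul":14,"lj":81}
After op 5 (remove /lj): {"gul":14}
After op 6 (replace /gul 86): {"gul":86}
After op 7 (add /p 75): {"gul":86,"p":75}
After op 8 (replace /p 32): {"gul":86,"p":32}
After op 9 (remove /p): {"gul":86}
After op 10 (add /wm 53): {"gul":86,"wm":53}
After op 11 (add /gul 77): {"gul":77,"wm":53}
After op 12 (replace /gul 54): {"gul":54,"wm":53}
After op 13 (remove /wm): {"gul":54}
After op 14 (add /ls 49): {"gul":54,"ls":49}
After op 15 (add /p 37): {"gul":54,"ls":49,"p":37}
After op 16 (add /kkt 76): {"gul":54,"kkt":76,"ls":49,"p":37}
After op 17 (add /kv 72): {"gul":54,"kkt":76,"kv":72,"ls":49,"p":37}
After op 18 (remove /p): {"gul":54,"kkt":76,"kv":72,"ls":49}
After op 19 (replace /kkt 14): {"gul":54,"kkt":14,"kv":72,"ls":49}
Size at the root: 4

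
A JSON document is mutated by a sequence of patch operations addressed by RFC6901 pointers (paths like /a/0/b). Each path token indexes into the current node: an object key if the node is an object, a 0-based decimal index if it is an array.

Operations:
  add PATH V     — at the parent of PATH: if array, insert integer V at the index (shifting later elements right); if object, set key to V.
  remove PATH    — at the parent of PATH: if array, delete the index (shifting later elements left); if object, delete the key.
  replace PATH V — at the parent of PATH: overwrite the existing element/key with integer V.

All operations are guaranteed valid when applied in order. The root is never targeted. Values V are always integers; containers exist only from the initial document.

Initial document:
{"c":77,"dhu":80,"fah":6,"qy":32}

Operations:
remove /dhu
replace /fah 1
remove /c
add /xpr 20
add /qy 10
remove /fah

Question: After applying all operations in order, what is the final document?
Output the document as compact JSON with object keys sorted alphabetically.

Answer: {"qy":10,"xpr":20}

Derivation:
After op 1 (remove /dhu): {"c":77,"fah":6,"qy":32}
After op 2 (replace /fah 1): {"c":77,"fah":1,"qy":32}
After op 3 (remove /c): {"fah":1,"qy":32}
After op 4 (add /xpr 20): {"fah":1,"qy":32,"xpr":20}
After op 5 (add /qy 10): {"fah":1,"qy":10,"xpr":20}
After op 6 (remove /fah): {"qy":10,"xpr":20}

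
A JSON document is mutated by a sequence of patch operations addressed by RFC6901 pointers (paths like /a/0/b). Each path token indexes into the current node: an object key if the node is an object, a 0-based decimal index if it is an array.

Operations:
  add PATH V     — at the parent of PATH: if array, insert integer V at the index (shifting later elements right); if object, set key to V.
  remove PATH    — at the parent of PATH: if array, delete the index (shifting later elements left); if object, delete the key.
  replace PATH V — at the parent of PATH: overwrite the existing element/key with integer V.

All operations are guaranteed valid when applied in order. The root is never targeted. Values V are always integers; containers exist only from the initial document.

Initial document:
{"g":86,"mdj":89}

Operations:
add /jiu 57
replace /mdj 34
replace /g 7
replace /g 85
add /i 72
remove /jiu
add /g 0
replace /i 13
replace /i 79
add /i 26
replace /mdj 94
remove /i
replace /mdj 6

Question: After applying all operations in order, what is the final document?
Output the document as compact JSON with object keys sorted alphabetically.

After op 1 (add /jiu 57): {"g":86,"jiu":57,"mdj":89}
After op 2 (replace /mdj 34): {"g":86,"jiu":57,"mdj":34}
After op 3 (replace /g 7): {"g":7,"jiu":57,"mdj":34}
After op 4 (replace /g 85): {"g":85,"jiu":57,"mdj":34}
After op 5 (add /i 72): {"g":85,"i":72,"jiu":57,"mdj":34}
After op 6 (remove /jiu): {"g":85,"i":72,"mdj":34}
After op 7 (add /g 0): {"g":0,"i":72,"mdj":34}
After op 8 (replace /i 13): {"g":0,"i":13,"mdj":34}
After op 9 (replace /i 79): {"g":0,"i":79,"mdj":34}
After op 10 (add /i 26): {"g":0,"i":26,"mdj":34}
After op 11 (replace /mdj 94): {"g":0,"i":26,"mdj":94}
After op 12 (remove /i): {"g":0,"mdj":94}
After op 13 (replace /mdj 6): {"g":0,"mdj":6}

Answer: {"g":0,"mdj":6}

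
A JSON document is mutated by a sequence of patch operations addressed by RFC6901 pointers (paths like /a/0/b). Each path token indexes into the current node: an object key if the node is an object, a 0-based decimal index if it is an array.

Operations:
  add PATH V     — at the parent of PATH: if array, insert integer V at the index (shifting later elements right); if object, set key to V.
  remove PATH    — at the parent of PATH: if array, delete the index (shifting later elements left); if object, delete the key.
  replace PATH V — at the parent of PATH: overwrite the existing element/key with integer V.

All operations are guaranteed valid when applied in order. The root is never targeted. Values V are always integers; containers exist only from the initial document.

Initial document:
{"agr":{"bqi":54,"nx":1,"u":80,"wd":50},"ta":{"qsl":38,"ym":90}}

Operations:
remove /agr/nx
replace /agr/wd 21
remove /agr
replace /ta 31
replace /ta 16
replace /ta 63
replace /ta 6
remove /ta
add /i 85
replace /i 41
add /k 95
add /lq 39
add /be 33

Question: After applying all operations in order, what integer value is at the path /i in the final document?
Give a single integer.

After op 1 (remove /agr/nx): {"agr":{"bqi":54,"u":80,"wd":50},"ta":{"qsl":38,"ym":90}}
After op 2 (replace /agr/wd 21): {"agr":{"bqi":54,"u":80,"wd":21},"ta":{"qsl":38,"ym":90}}
After op 3 (remove /agr): {"ta":{"qsl":38,"ym":90}}
After op 4 (replace /ta 31): {"ta":31}
After op 5 (replace /ta 16): {"ta":16}
After op 6 (replace /ta 63): {"ta":63}
After op 7 (replace /ta 6): {"ta":6}
After op 8 (remove /ta): {}
After op 9 (add /i 85): {"i":85}
After op 10 (replace /i 41): {"i":41}
After op 11 (add /k 95): {"i":41,"k":95}
After op 12 (add /lq 39): {"i":41,"k":95,"lq":39}
After op 13 (add /be 33): {"be":33,"i":41,"k":95,"lq":39}
Value at /i: 41

Answer: 41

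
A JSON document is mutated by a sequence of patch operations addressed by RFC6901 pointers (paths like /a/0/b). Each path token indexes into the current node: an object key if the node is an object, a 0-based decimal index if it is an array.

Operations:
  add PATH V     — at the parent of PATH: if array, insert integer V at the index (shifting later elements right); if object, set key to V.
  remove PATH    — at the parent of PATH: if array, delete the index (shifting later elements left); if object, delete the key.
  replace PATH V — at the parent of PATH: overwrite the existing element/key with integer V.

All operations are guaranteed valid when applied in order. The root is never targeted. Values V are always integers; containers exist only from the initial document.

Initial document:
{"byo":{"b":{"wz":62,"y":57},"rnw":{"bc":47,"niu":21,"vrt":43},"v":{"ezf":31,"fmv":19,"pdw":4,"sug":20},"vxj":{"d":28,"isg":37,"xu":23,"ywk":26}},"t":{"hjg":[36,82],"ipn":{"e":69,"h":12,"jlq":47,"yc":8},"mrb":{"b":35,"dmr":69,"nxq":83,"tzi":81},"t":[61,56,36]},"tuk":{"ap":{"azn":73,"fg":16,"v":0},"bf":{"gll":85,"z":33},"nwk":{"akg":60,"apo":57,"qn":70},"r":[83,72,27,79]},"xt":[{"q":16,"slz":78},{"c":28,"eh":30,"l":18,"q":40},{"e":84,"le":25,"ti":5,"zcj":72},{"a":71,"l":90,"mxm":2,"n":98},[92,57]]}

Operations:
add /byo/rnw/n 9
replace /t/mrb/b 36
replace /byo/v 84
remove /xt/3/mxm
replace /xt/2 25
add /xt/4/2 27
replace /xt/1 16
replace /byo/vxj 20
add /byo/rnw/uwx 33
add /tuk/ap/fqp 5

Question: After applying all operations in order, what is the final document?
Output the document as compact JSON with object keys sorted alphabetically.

Answer: {"byo":{"b":{"wz":62,"y":57},"rnw":{"bc":47,"n":9,"niu":21,"uwx":33,"vrt":43},"v":84,"vxj":20},"t":{"hjg":[36,82],"ipn":{"e":69,"h":12,"jlq":47,"yc":8},"mrb":{"b":36,"dmr":69,"nxq":83,"tzi":81},"t":[61,56,36]},"tuk":{"ap":{"azn":73,"fg":16,"fqp":5,"v":0},"bf":{"gll":85,"z":33},"nwk":{"akg":60,"apo":57,"qn":70},"r":[83,72,27,79]},"xt":[{"q":16,"slz":78},16,25,{"a":71,"l":90,"n":98},[92,57,27]]}

Derivation:
After op 1 (add /byo/rnw/n 9): {"byo":{"b":{"wz":62,"y":57},"rnw":{"bc":47,"n":9,"niu":21,"vrt":43},"v":{"ezf":31,"fmv":19,"pdw":4,"sug":20},"vxj":{"d":28,"isg":37,"xu":23,"ywk":26}},"t":{"hjg":[36,82],"ipn":{"e":69,"h":12,"jlq":47,"yc":8},"mrb":{"b":35,"dmr":69,"nxq":83,"tzi":81},"t":[61,56,36]},"tuk":{"ap":{"azn":73,"fg":16,"v":0},"bf":{"gll":85,"z":33},"nwk":{"akg":60,"apo":57,"qn":70},"r":[83,72,27,79]},"xt":[{"q":16,"slz":78},{"c":28,"eh":30,"l":18,"q":40},{"e":84,"le":25,"ti":5,"zcj":72},{"a":71,"l":90,"mxm":2,"n":98},[92,57]]}
After op 2 (replace /t/mrb/b 36): {"byo":{"b":{"wz":62,"y":57},"rnw":{"bc":47,"n":9,"niu":21,"vrt":43},"v":{"ezf":31,"fmv":19,"pdw":4,"sug":20},"vxj":{"d":28,"isg":37,"xu":23,"ywk":26}},"t":{"hjg":[36,82],"ipn":{"e":69,"h":12,"jlq":47,"yc":8},"mrb":{"b":36,"dmr":69,"nxq":83,"tzi":81},"t":[61,56,36]},"tuk":{"ap":{"azn":73,"fg":16,"v":0},"bf":{"gll":85,"z":33},"nwk":{"akg":60,"apo":57,"qn":70},"r":[83,72,27,79]},"xt":[{"q":16,"slz":78},{"c":28,"eh":30,"l":18,"q":40},{"e":84,"le":25,"ti":5,"zcj":72},{"a":71,"l":90,"mxm":2,"n":98},[92,57]]}
After op 3 (replace /byo/v 84): {"byo":{"b":{"wz":62,"y":57},"rnw":{"bc":47,"n":9,"niu":21,"vrt":43},"v":84,"vxj":{"d":28,"isg":37,"xu":23,"ywk":26}},"t":{"hjg":[36,82],"ipn":{"e":69,"h":12,"jlq":47,"yc":8},"mrb":{"b":36,"dmr":69,"nxq":83,"tzi":81},"t":[61,56,36]},"tuk":{"ap":{"azn":73,"fg":16,"v":0},"bf":{"gll":85,"z":33},"nwk":{"akg":60,"apo":57,"qn":70},"r":[83,72,27,79]},"xt":[{"q":16,"slz":78},{"c":28,"eh":30,"l":18,"q":40},{"e":84,"le":25,"ti":5,"zcj":72},{"a":71,"l":90,"mxm":2,"n":98},[92,57]]}
After op 4 (remove /xt/3/mxm): {"byo":{"b":{"wz":62,"y":57},"rnw":{"bc":47,"n":9,"niu":21,"vrt":43},"v":84,"vxj":{"d":28,"isg":37,"xu":23,"ywk":26}},"t":{"hjg":[36,82],"ipn":{"e":69,"h":12,"jlq":47,"yc":8},"mrb":{"b":36,"dmr":69,"nxq":83,"tzi":81},"t":[61,56,36]},"tuk":{"ap":{"azn":73,"fg":16,"v":0},"bf":{"gll":85,"z":33},"nwk":{"akg":60,"apo":57,"qn":70},"r":[83,72,27,79]},"xt":[{"q":16,"slz":78},{"c":28,"eh":30,"l":18,"q":40},{"e":84,"le":25,"ti":5,"zcj":72},{"a":71,"l":90,"n":98},[92,57]]}
After op 5 (replace /xt/2 25): {"byo":{"b":{"wz":62,"y":57},"rnw":{"bc":47,"n":9,"niu":21,"vrt":43},"v":84,"vxj":{"d":28,"isg":37,"xu":23,"ywk":26}},"t":{"hjg":[36,82],"ipn":{"e":69,"h":12,"jlq":47,"yc":8},"mrb":{"b":36,"dmr":69,"nxq":83,"tzi":81},"t":[61,56,36]},"tuk":{"ap":{"azn":73,"fg":16,"v":0},"bf":{"gll":85,"z":33},"nwk":{"akg":60,"apo":57,"qn":70},"r":[83,72,27,79]},"xt":[{"q":16,"slz":78},{"c":28,"eh":30,"l":18,"q":40},25,{"a":71,"l":90,"n":98},[92,57]]}
After op 6 (add /xt/4/2 27): {"byo":{"b":{"wz":62,"y":57},"rnw":{"bc":47,"n":9,"niu":21,"vrt":43},"v":84,"vxj":{"d":28,"isg":37,"xu":23,"ywk":26}},"t":{"hjg":[36,82],"ipn":{"e":69,"h":12,"jlq":47,"yc":8},"mrb":{"b":36,"dmr":69,"nxq":83,"tzi":81},"t":[61,56,36]},"tuk":{"ap":{"azn":73,"fg":16,"v":0},"bf":{"gll":85,"z":33},"nwk":{"akg":60,"apo":57,"qn":70},"r":[83,72,27,79]},"xt":[{"q":16,"slz":78},{"c":28,"eh":30,"l":18,"q":40},25,{"a":71,"l":90,"n":98},[92,57,27]]}
After op 7 (replace /xt/1 16): {"byo":{"b":{"wz":62,"y":57},"rnw":{"bc":47,"n":9,"niu":21,"vrt":43},"v":84,"vxj":{"d":28,"isg":37,"xu":23,"ywk":26}},"t":{"hjg":[36,82],"ipn":{"e":69,"h":12,"jlq":47,"yc":8},"mrb":{"b":36,"dmr":69,"nxq":83,"tzi":81},"t":[61,56,36]},"tuk":{"ap":{"azn":73,"fg":16,"v":0},"bf":{"gll":85,"z":33},"nwk":{"akg":60,"apo":57,"qn":70},"r":[83,72,27,79]},"xt":[{"q":16,"slz":78},16,25,{"a":71,"l":90,"n":98},[92,57,27]]}
After op 8 (replace /byo/vxj 20): {"byo":{"b":{"wz":62,"y":57},"rnw":{"bc":47,"n":9,"niu":21,"vrt":43},"v":84,"vxj":20},"t":{"hjg":[36,82],"ipn":{"e":69,"h":12,"jlq":47,"yc":8},"mrb":{"b":36,"dmr":69,"nxq":83,"tzi":81},"t":[61,56,36]},"tuk":{"ap":{"azn":73,"fg":16,"v":0},"bf":{"gll":85,"z":33},"nwk":{"akg":60,"apo":57,"qn":70},"r":[83,72,27,79]},"xt":[{"q":16,"slz":78},16,25,{"a":71,"l":90,"n":98},[92,57,27]]}
After op 9 (add /byo/rnw/uwx 33): {"byo":{"b":{"wz":62,"y":57},"rnw":{"bc":47,"n":9,"niu":21,"uwx":33,"vrt":43},"v":84,"vxj":20},"t":{"hjg":[36,82],"ipn":{"e":69,"h":12,"jlq":47,"yc":8},"mrb":{"b":36,"dmr":69,"nxq":83,"tzi":81},"t":[61,56,36]},"tuk":{"ap":{"azn":73,"fg":16,"v":0},"bf":{"gll":85,"z":33},"nwk":{"akg":60,"apo":57,"qn":70},"r":[83,72,27,79]},"xt":[{"q":16,"slz":78},16,25,{"a":71,"l":90,"n":98},[92,57,27]]}
After op 10 (add /tuk/ap/fqp 5): {"byo":{"b":{"wz":62,"y":57},"rnw":{"bc":47,"n":9,"niu":21,"uwx":33,"vrt":43},"v":84,"vxj":20},"t":{"hjg":[36,82],"ipn":{"e":69,"h":12,"jlq":47,"yc":8},"mrb":{"b":36,"dmr":69,"nxq":83,"tzi":81},"t":[61,56,36]},"tuk":{"ap":{"azn":73,"fg":16,"fqp":5,"v":0},"bf":{"gll":85,"z":33},"nwk":{"akg":60,"apo":57,"qn":70},"r":[83,72,27,79]},"xt":[{"q":16,"slz":78},16,25,{"a":71,"l":90,"n":98},[92,57,27]]}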